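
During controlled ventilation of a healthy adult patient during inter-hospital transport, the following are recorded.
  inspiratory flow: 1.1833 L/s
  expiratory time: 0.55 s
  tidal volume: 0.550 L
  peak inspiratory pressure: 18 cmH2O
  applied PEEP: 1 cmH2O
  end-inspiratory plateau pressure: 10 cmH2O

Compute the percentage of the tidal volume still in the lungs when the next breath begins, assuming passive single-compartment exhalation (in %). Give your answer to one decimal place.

R = (PIP − Pplat)/V̇ = (18 − 10) / 1.1833 = 8.0/1.1833 = 6.761 cmH2O·s/L.
C = Vt/(Pplat − PEEP) = 550.0 / (10 − 1) = 550.0/9.0 = 61.111 mL/cmH2O.
τ = R × C = 6.761 × 0.06111 L/cmH2O = 0.4132 s.
Fraction remaining at end-expiration = e^(−Te/τ) = e^(−0.55/0.4132) = 0.2642 → 26.42%.

26.4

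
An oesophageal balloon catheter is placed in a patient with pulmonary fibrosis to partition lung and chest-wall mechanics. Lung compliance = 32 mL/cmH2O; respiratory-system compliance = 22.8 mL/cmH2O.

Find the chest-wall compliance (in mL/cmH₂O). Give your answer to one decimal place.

1/Ccw = 1/Crs − 1/CL.
1/Ccw = 1/22.8 − 1/32 = 0.01261.
Ccw = 79.302 mL/cmH2O.

79.3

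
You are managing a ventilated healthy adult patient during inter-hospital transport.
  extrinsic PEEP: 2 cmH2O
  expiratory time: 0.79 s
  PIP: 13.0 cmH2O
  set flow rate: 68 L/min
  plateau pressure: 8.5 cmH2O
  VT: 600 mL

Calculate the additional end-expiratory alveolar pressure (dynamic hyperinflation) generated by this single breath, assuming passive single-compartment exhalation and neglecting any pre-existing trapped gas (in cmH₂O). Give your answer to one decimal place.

0.8

Flow: 68 L/min ÷ 60 = 1.1333 L/s.
R = (PIP − Pplat)/V̇ = (13.0 − 8.5) / 1.1333 = 4.5/1.1333 = 3.971 cmH2O·s/L.
C = Vt/(Pplat − PEEP) = 600.0 / (8.5 − 2) = 600.0/6.5 = 92.308 mL/cmH2O.
τ = R × C = 3.971 × 0.09231 L/cmH2O = 0.3666 s.
Fraction remaining = e^(−Te/τ) = e^(−0.79/0.3666) = 0.1159; trapped volume = 600.0 × 0.1159 = 69.54 mL.
Additional alveolar pressure from trapping ≈ V_trapped / C = 69.54 / 92.308 = 0.7533 cmH2O.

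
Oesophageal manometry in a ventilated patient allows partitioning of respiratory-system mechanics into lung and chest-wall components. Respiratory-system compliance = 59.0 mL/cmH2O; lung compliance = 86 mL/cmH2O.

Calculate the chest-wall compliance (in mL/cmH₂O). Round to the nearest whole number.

188

1/Ccw = 1/Crs − 1/CL.
1/Ccw = 1/59.0 − 1/86 = 0.005321.
Ccw = 187.93 mL/cmH2O.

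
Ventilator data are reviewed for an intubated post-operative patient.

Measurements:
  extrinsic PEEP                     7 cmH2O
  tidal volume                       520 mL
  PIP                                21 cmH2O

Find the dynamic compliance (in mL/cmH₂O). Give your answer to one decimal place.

37.1

Dynamic compliance = Vt / (PIP − PEEP) = 520 / (21 − 7) = 520 / 14.0 = 37.143 mL/cmH2O.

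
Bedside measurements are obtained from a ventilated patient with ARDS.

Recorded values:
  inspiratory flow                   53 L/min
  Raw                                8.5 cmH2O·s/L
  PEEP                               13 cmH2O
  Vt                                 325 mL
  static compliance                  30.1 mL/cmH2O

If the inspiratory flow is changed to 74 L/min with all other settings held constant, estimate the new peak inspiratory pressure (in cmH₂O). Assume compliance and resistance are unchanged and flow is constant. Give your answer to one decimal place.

Flow: 53 L/min ÷ 60 = 0.8833 L/s.
New flow: 74 L/min ÷ 60 = 1.2333 L/s.
PIP = Vt/C + R·V̇ + PEEP (constant-flow equation of motion).
Only the resistive term changes: ΔPIP = R × ΔV̇ = 8.5 × (1.2333 − 0.8833) = 8.5 × 0.35 = 2.975 cmH2O.
Original PIP = 325/30.1 + 8.5×0.8833 + 13 = 31.305 cmH2O; new PIP = 31.305 + (2.975) = 34.28 cmH2O.

34.3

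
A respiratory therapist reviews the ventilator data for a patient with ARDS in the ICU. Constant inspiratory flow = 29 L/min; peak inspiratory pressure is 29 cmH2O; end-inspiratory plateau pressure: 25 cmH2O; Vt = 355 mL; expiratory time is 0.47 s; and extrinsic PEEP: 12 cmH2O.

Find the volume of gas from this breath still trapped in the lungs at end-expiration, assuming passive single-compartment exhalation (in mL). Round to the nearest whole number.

Flow: 29 L/min ÷ 60 = 0.4833 L/s.
R = (PIP − Pplat)/V̇ = (29 − 25) / 0.4833 = 4.0/0.4833 = 8.276 cmH2O·s/L.
C = Vt/(Pplat − PEEP) = 355.0 / (25 − 12) = 355.0/13.0 = 27.308 mL/cmH2O.
τ = R × C = 8.276 × 0.02731 L/cmH2O = 0.226 s.
Fraction remaining = e^(−Te/τ) = e^(−0.47/0.226) = 0.125.
Trapped volume = 355.0 × 0.125 = 44.375 mL.

44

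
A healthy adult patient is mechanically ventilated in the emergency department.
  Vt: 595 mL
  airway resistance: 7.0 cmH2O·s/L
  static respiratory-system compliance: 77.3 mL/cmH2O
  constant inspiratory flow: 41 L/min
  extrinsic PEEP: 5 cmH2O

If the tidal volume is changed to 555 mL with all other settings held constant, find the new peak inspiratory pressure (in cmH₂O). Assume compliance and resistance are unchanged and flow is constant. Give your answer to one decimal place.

Flow: 41 L/min ÷ 60 = 0.6833 L/s.
PIP = Vt/C + R·V̇ + PEEP (constant-flow equation of motion).
Only the elastic term changes: ΔPIP = ΔVt / C = (555 − 595) / 77.3 = -0.5175 cmH2O.
Original PIP = 595/77.3 + 7.0×0.6833 + 5 = 17.48 cmH2O; new PIP = 17.48 + (-0.5175) = 16.963 cmH2O.

17.0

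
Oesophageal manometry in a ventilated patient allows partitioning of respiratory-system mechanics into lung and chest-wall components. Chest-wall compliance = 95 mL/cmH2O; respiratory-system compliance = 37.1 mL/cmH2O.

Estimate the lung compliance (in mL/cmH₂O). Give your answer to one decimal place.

1/CL = 1/Crs − 1/Ccw.
1/CL = 1/37.1 − 1/95 = 0.01643.
CL = 60.864 mL/cmH2O.

60.9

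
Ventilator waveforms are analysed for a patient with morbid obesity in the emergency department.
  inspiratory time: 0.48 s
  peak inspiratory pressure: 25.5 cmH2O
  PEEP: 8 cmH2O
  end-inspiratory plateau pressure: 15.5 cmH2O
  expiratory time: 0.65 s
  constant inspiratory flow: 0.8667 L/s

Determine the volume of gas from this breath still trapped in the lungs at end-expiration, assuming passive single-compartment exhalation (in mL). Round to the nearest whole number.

151

Vt = flow × Ti = 0.8667 L/s × 0.48 s × 1000 mL/L = 416.02 mL.
R = (PIP − Pplat)/V̇ = (25.5 − 15.5) / 0.8667 = 10.0/0.8667 = 11.538 cmH2O·s/L.
C = Vt/(Pplat − PEEP) = 416.02 / (15.5 − 8) = 416.02/7.5 = 55.469 mL/cmH2O.
τ = R × C = 11.538 × 0.05547 L/cmH2O = 0.64 s.
Fraction remaining = e^(−Te/τ) = e^(−0.65/0.64) = 0.3622.
Trapped volume = 416.02 × 0.3622 = 150.68 mL.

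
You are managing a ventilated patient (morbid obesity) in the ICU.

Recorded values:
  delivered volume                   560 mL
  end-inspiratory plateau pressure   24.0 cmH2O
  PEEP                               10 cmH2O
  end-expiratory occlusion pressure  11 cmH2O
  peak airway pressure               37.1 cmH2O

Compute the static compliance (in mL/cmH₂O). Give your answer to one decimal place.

43.1

End-expiratory occlusion gives total PEEP = 11 cmH2O (intrinsic PEEP = 11 − 10 = 1). Use total PEEP for the elastic gradient.
Cstat = Vt / (Pplat − PEEPtotal) = 560 / (24.0 − 11) = 560 / 13.0 = 43.077 mL/cmH2O.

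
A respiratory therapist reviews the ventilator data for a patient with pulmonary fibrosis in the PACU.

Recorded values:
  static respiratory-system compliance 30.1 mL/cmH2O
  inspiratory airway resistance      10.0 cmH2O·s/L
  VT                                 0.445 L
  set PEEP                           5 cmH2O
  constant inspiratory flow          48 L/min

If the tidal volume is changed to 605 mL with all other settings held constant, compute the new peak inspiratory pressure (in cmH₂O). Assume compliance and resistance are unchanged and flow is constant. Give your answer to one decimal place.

33.1

Flow: 48 L/min ÷ 60 = 0.8 L/s.
PIP = Vt/C + R·V̇ + PEEP (constant-flow equation of motion).
Only the elastic term changes: ΔPIP = ΔVt / C = (605 − 445) / 30.1 = 5.316 cmH2O.
Original PIP = 445/30.1 + 10.0×0.8 + 5 = 27.784 cmH2O; new PIP = 27.784 + (5.316) = 33.1 cmH2O.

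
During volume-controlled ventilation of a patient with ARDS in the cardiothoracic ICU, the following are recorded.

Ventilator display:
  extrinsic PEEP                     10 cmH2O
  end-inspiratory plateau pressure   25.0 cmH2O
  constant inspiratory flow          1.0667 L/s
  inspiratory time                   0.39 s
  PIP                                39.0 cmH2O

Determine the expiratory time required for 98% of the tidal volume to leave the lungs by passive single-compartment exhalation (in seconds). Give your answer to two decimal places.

1.42

Vt = flow × Ti = 1.0667 L/s × 0.39 s × 1000 mL/L = 416.01 mL.
R = (PIP − Pplat)/V̇ = (39.0 − 25.0) / 1.0667 = 14.0/1.0667 = 13.125 cmH2O·s/L.
C = Vt/(Pplat − PEEP) = 416.01 / (25.0 − 10) = 416.01/15.0 = 27.734 mL/cmH2O.
τ = R × C = 13.125 × 0.02773 L/cmH2O = 0.364 s.
t = −τ·ln(1 − 0.98) = −0.364·ln(0.02) = 1.424 s.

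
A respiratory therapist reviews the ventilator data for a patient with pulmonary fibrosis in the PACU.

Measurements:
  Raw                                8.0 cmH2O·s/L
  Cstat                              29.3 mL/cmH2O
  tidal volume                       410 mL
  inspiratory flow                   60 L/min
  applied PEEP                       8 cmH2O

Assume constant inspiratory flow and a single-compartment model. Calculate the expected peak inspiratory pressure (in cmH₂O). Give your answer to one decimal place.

30.0

Flow: 60 L/min ÷ 60 = 1 L/s.
Equation of motion (constant flow): PIP = Vt/C + R·V̇ + PEEP.
PIP = 410/29.3 + 8.0×1 + 8 = 13.993 + 8.0 + 8 = 29.993 cmH2O.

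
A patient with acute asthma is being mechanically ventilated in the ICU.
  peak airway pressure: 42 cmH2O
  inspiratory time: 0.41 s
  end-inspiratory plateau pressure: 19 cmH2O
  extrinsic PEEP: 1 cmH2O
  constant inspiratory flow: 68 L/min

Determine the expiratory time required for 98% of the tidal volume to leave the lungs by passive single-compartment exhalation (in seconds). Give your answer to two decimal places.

2.05

Flow: 68 L/min ÷ 60 = 1.1333 L/s.
Vt = flow × Ti = 1.1333 L/s × 0.41 s × 1000 mL/L = 464.65 mL.
R = (PIP − Pplat)/V̇ = (42 − 19) / 1.1333 = 23.0/1.1333 = 20.295 cmH2O·s/L.
C = Vt/(Pplat − PEEP) = 464.65 / (19 − 1) = 464.65/18.0 = 25.814 mL/cmH2O.
τ = R × C = 20.295 × 0.02581 L/cmH2O = 0.5238 s.
t = −τ·ln(1 − 0.98) = −0.5238·ln(0.02) = 2.049 s.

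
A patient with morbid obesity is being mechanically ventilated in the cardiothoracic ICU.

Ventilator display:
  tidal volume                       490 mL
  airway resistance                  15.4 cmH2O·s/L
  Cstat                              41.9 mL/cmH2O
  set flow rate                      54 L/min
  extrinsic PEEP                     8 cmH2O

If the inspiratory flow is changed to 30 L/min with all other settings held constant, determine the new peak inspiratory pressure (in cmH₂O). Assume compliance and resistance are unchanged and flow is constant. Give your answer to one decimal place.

Flow: 54 L/min ÷ 60 = 0.9 L/s.
New flow: 30 L/min ÷ 60 = 0.5 L/s.
PIP = Vt/C + R·V̇ + PEEP (constant-flow equation of motion).
Only the resistive term changes: ΔPIP = R × ΔV̇ = 15.4 × (0.5 − 0.9) = 15.4 × -0.4 = -6.16 cmH2O.
Original PIP = 490/41.9 + 15.4×0.9 + 8 = 33.555 cmH2O; new PIP = 33.555 + (-6.16) = 27.395 cmH2O.

27.4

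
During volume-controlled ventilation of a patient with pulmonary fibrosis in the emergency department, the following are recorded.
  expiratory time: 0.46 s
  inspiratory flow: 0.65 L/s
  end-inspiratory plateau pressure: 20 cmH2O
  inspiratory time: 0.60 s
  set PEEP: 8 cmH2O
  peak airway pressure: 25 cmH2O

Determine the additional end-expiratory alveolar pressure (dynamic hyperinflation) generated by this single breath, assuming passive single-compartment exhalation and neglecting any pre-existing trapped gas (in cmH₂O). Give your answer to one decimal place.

1.9

Vt = flow × Ti = 0.65 L/s × 0.60 s × 1000 mL/L = 390.0 mL.
R = (PIP − Pplat)/V̇ = (25 − 20) / 0.65 = 5.0/0.65 = 7.692 cmH2O·s/L.
C = Vt/(Pplat − PEEP) = 390.0 / (20 − 8) = 390.0/12.0 = 32.5 mL/cmH2O.
τ = R × C = 7.692 × 0.0325 L/cmH2O = 0.25 s.
Fraction remaining = e^(−Te/τ) = e^(−0.46/0.25) = 0.1588; trapped volume = 390.0 × 0.1588 = 61.932 mL.
Additional alveolar pressure from trapping ≈ V_trapped / C = 61.932 / 32.5 = 1.906 cmH2O.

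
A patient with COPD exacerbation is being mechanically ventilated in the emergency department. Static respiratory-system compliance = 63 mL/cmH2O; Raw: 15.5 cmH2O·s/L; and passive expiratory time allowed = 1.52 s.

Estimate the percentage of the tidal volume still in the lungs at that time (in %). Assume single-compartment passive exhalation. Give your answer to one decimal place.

21.1

τ = R × C = 15.5 × 63 mL/cmH2O = 15.5 × 0.063 L/cmH2O = 0.9765 s.
Passive exhalation: V(t)/V₀ = e^(−t/τ) = e^(−1.52/0.9765) = 0.2109.
Fraction remaining = 0.2109 → 21.09%.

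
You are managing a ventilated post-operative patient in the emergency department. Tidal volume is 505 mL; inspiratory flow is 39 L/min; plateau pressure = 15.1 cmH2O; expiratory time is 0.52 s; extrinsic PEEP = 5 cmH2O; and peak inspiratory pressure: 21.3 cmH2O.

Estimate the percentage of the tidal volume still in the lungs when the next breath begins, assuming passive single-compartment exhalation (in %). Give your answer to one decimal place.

33.6

Flow: 39 L/min ÷ 60 = 0.65 L/s.
R = (PIP − Pplat)/V̇ = (21.3 − 15.1) / 0.65 = 6.2/0.65 = 9.538 cmH2O·s/L.
C = Vt/(Pplat − PEEP) = 505.0 / (15.1 − 5) = 505.0/10.1 = 50.0 mL/cmH2O.
τ = R × C = 9.538 × 0.05 L/cmH2O = 0.4769 s.
Fraction remaining at end-expiration = e^(−Te/τ) = e^(−0.52/0.4769) = 0.3361 → 33.61%.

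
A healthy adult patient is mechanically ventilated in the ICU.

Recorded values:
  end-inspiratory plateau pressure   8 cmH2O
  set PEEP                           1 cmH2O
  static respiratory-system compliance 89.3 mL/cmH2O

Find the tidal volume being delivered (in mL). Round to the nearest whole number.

Vt = Cstat × (Pplat − PEEP) = 89.3 × (8 − 1) = 89.3 × 7.0 = 625.1 mL.

625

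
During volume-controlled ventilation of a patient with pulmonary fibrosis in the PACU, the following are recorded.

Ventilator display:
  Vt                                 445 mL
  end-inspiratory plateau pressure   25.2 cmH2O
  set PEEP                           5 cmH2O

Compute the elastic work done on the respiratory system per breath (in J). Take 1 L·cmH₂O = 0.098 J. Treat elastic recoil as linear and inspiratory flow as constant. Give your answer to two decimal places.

Elastic work ≈ ½ × (Pplat − PEEP) × Vt = 0.5 × (25.2 − 5) × 0.445 L = 0.5 × 20.2 × 0.445 = 4.495 L·cmH2O.
× 0.098 J/(L·cmH2O) → 0.4405 J.

0.44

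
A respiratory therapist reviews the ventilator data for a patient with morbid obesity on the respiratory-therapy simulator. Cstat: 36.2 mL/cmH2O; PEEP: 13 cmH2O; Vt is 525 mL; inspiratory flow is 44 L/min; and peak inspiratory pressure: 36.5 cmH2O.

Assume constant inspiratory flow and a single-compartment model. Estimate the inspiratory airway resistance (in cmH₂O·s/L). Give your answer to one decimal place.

Flow: 44 L/min ÷ 60 = 0.7333 L/s.
Equation of motion (constant flow): PIP = Vt/C + R·V̇ + PEEP.
R·V̇ = PIP − Vt/C − PEEP = 36.5 − 525/36.2 − 13 = 36.5 − 14.503 − 13 = 8.997 cmH2O.
R = 8.997 / 0.7333 = 12.269 cmH2O·s/L.

12.3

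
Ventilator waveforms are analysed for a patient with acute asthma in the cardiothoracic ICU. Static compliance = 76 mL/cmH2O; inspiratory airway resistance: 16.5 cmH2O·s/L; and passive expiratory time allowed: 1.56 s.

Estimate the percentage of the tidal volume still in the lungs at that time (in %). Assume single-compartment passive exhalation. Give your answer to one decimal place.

28.8

τ = R × C = 16.5 × 76 mL/cmH2O = 16.5 × 0.076 L/cmH2O = 1.254 s.
Passive exhalation: V(t)/V₀ = e^(−t/τ) = e^(−1.56/1.254) = 0.2882.
Fraction remaining = 0.2882 → 28.82%.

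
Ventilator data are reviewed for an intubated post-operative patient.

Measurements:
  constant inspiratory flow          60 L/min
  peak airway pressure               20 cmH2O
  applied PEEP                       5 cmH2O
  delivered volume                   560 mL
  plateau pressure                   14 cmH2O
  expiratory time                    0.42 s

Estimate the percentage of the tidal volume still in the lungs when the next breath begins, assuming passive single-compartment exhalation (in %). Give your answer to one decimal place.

Flow: 60 L/min ÷ 60 = 1 L/s.
R = (PIP − Pplat)/V̇ = (20 − 14) / 1 = 6.0/1 = 6.0 cmH2O·s/L.
C = Vt/(Pplat − PEEP) = 560.0 / (14 − 5) = 560.0/9.0 = 62.222 mL/cmH2O.
τ = R × C = 6.0 × 0.06222 L/cmH2O = 0.3733 s.
Fraction remaining at end-expiration = e^(−Te/τ) = e^(−0.42/0.3733) = 0.3246 → 32.46%.

32.5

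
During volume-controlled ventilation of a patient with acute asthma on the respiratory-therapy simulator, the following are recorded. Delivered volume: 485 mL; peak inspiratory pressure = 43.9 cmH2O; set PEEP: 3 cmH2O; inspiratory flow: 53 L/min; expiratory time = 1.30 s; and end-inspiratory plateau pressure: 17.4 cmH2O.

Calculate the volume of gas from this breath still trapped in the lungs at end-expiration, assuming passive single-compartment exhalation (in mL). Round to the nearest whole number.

Flow: 53 L/min ÷ 60 = 0.8833 L/s.
R = (PIP − Pplat)/V̇ = (43.9 − 17.4) / 0.8833 = 26.5/0.8833 = 30.001 cmH2O·s/L.
C = Vt/(Pplat − PEEP) = 485.0 / (17.4 − 3) = 485.0/14.4 = 33.681 mL/cmH2O.
τ = R × C = 30.001 × 0.03368 L/cmH2O = 1.01 s.
Fraction remaining = e^(−Te/τ) = e^(−1.30/1.01) = 0.2761.
Trapped volume = 485.0 × 0.2761 = 133.91 mL.

134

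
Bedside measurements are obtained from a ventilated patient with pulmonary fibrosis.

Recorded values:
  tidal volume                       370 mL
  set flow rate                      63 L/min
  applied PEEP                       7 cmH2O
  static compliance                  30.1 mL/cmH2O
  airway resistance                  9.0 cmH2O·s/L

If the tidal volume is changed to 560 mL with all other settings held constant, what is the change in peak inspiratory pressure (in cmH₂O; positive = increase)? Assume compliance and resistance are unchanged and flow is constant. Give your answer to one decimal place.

PIP = Vt/C + R·V̇ + PEEP (constant-flow equation of motion).
Only the elastic term changes: ΔPIP = ΔVt / C = (560 − 370) / 30.1 = 6.312 cmH2O.

6.3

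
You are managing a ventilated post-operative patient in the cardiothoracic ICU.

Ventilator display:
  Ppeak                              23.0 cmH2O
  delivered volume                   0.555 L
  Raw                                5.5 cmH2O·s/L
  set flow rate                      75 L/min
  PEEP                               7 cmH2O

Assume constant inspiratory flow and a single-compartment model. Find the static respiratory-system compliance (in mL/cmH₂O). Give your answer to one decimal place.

60.8

Flow: 75 L/min ÷ 60 = 1.25 L/s.
Equation of motion (constant flow): PIP = Vt/C + R·V̇ + PEEP.
Vt/C = PIP − R·V̇ − PEEP = 23.0 − 5.5×1.25 − 7 = 23.0 − 6.875 − 7 = 9.125 cmH2O.
C = Vt / 9.125 = 555 / 9.125 = 60.822 mL/cmH2O.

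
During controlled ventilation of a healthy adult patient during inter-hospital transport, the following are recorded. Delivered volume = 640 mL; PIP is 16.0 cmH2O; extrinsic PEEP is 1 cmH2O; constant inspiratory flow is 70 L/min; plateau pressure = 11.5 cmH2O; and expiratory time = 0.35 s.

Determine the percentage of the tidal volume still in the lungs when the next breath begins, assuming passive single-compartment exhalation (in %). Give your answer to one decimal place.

22.6

Flow: 70 L/min ÷ 60 = 1.1667 L/s.
R = (PIP − Pplat)/V̇ = (16.0 − 11.5) / 1.1667 = 4.5/1.1667 = 3.857 cmH2O·s/L.
C = Vt/(Pplat − PEEP) = 640.0 / (11.5 − 1) = 640.0/10.5 = 60.952 mL/cmH2O.
τ = R × C = 3.857 × 0.06095 L/cmH2O = 0.2351 s.
Fraction remaining at end-expiration = e^(−Te/τ) = e^(−0.35/0.2351) = 0.2257 → 22.57%.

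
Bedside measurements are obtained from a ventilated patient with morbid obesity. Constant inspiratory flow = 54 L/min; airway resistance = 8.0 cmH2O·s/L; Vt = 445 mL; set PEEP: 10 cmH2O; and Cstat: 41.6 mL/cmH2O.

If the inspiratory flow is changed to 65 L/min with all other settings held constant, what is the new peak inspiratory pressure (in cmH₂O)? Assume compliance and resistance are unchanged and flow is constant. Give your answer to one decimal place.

Flow: 54 L/min ÷ 60 = 0.9 L/s.
New flow: 65 L/min ÷ 60 = 1.0833 L/s.
PIP = Vt/C + R·V̇ + PEEP (constant-flow equation of motion).
Only the resistive term changes: ΔPIP = R × ΔV̇ = 8.0 × (1.0833 − 0.9) = 8.0 × 0.1833 = 1.466 cmH2O.
Original PIP = 445/41.6 + 8.0×0.9 + 10 = 27.897 cmH2O; new PIP = 27.897 + (1.466) = 29.363 cmH2O.

29.4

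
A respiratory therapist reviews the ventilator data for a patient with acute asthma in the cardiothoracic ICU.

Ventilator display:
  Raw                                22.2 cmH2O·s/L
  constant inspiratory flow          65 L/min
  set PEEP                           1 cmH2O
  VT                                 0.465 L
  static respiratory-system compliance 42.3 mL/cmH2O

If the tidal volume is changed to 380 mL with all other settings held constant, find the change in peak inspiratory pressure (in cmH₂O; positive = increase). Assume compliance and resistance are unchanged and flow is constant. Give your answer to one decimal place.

-2.0

PIP = Vt/C + R·V̇ + PEEP (constant-flow equation of motion).
Only the elastic term changes: ΔPIP = ΔVt / C = (380 − 465) / 42.3 = -2.009 cmH2O.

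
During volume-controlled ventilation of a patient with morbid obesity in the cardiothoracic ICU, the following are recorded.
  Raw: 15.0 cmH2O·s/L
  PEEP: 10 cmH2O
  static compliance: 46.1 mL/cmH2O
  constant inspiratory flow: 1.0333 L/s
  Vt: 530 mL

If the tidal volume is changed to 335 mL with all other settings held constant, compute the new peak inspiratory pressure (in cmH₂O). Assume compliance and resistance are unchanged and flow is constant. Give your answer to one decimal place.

32.8

PIP = Vt/C + R·V̇ + PEEP (constant-flow equation of motion).
Only the elastic term changes: ΔPIP = ΔVt / C = (335 − 530) / 46.1 = -4.23 cmH2O.
Original PIP = 530/46.1 + 15.0×1.0333 + 10 = 36.996 cmH2O; new PIP = 36.996 + (-4.23) = 32.766 cmH2O.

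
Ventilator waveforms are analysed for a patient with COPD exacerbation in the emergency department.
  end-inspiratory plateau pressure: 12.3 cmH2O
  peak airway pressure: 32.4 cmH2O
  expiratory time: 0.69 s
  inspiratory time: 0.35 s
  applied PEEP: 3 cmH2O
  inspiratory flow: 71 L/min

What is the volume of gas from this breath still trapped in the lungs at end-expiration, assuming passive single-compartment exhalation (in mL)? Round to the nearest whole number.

Flow: 71 L/min ÷ 60 = 1.1833 L/s.
Vt = flow × Ti = 1.1833 L/s × 0.35 s × 1000 mL/L = 414.16 mL.
R = (PIP − Pplat)/V̇ = (32.4 − 12.3) / 1.1833 = 20.1/1.1833 = 16.986 cmH2O·s/L.
C = Vt/(Pplat − PEEP) = 414.16 / (12.3 − 3) = 414.16/9.3 = 44.533 mL/cmH2O.
τ = R × C = 16.986 × 0.04453 L/cmH2O = 0.7564 s.
Fraction remaining = e^(−Te/τ) = e^(−0.69/0.7564) = 0.4016.
Trapped volume = 414.16 × 0.4016 = 166.33 mL.

166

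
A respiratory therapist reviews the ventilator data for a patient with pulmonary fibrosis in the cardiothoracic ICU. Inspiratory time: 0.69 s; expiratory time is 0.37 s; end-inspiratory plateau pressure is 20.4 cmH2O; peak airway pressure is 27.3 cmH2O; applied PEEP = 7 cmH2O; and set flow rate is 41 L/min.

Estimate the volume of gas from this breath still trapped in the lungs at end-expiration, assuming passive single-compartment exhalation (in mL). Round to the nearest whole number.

Flow: 41 L/min ÷ 60 = 0.6833 L/s.
Vt = flow × Ti = 0.6833 L/s × 0.69 s × 1000 mL/L = 471.48 mL.
R = (PIP − Pplat)/V̇ = (27.3 − 20.4) / 0.6833 = 6.9/0.6833 = 10.098 cmH2O·s/L.
C = Vt/(Pplat − PEEP) = 471.48 / (20.4 − 7) = 471.48/13.4 = 35.185 mL/cmH2O.
τ = R × C = 10.098 × 0.03519 L/cmH2O = 0.3553 s.
Fraction remaining = e^(−Te/τ) = e^(−0.37/0.3553) = 0.353.
Trapped volume = 471.48 × 0.353 = 166.43 mL.

166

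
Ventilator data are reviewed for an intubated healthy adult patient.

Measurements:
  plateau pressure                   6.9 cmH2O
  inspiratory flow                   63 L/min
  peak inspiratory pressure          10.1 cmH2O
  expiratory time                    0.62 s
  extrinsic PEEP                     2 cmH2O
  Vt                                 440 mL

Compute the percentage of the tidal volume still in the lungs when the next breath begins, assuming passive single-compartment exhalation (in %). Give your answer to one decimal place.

Flow: 63 L/min ÷ 60 = 1.05 L/s.
R = (PIP − Pplat)/V̇ = (10.1 − 6.9) / 1.05 = 3.2/1.05 = 3.048 cmH2O·s/L.
C = Vt/(Pplat − PEEP) = 440.0 / (6.9 − 2) = 440.0/4.9 = 89.796 mL/cmH2O.
τ = R × C = 3.048 × 0.0898 L/cmH2O = 0.2737 s.
Fraction remaining at end-expiration = e^(−Te/τ) = e^(−0.62/0.2737) = 0.1038 → 10.38%.

10.4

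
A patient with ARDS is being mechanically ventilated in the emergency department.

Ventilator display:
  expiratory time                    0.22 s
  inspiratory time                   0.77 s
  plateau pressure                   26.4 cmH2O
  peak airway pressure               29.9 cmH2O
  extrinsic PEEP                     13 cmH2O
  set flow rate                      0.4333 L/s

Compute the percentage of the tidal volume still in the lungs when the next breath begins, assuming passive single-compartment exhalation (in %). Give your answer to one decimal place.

Vt = flow × Ti = 0.4333 L/s × 0.77 s × 1000 mL/L = 333.64 mL.
R = (PIP − Pplat)/V̇ = (29.9 − 26.4) / 0.4333 = 3.5/0.4333 = 8.078 cmH2O·s/L.
C = Vt/(Pplat − PEEP) = 333.64 / (26.4 − 13) = 333.64/13.4 = 24.899 mL/cmH2O.
τ = R × C = 8.078 × 0.0249 L/cmH2O = 0.2011 s.
Fraction remaining at end-expiration = e^(−Te/τ) = e^(−0.22/0.2011) = 0.3349 → 33.49%.

33.5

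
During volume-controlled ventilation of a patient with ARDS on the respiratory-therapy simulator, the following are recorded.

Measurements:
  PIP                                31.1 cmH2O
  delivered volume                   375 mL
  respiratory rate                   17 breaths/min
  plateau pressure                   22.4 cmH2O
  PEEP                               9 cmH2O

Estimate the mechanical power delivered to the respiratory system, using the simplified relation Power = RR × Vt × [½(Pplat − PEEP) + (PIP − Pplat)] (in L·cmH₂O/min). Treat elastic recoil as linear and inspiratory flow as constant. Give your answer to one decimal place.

98.2

Per-breath work = Vt × [½(Pplat−PEEP) + (PIP−Pplat)] = 0.375 × [0.5×13.4 + 8.7] = 0.375 × 15.4 = 5.775 L·cmH2O.
Power = 17 × 5.775 = 98.175 L·cmH2O/min.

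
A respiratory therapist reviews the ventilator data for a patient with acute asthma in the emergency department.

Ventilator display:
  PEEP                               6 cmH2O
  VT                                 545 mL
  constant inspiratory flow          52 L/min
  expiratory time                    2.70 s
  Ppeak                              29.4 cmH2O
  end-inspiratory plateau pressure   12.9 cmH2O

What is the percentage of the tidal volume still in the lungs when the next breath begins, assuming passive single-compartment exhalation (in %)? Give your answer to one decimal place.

Flow: 52 L/min ÷ 60 = 0.8667 L/s.
R = (PIP − Pplat)/V̇ = (29.4 − 12.9) / 0.8667 = 16.5/0.8667 = 19.038 cmH2O·s/L.
C = Vt/(Pplat − PEEP) = 545.0 / (12.9 − 6) = 545.0/6.9 = 78.986 mL/cmH2O.
τ = R × C = 19.038 × 0.07899 L/cmH2O = 1.504 s.
Fraction remaining at end-expiration = e^(−Te/τ) = e^(−2.70/1.504) = 0.1661 → 16.61%.

16.6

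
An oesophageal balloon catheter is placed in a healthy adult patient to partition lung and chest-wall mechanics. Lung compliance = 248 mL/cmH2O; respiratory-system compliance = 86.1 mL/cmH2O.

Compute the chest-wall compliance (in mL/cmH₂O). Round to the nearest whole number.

1/Ccw = 1/Crs − 1/CL.
1/Ccw = 1/86.1 − 1/248 = 0.007582.
Ccw = 131.89 mL/cmH2O.

132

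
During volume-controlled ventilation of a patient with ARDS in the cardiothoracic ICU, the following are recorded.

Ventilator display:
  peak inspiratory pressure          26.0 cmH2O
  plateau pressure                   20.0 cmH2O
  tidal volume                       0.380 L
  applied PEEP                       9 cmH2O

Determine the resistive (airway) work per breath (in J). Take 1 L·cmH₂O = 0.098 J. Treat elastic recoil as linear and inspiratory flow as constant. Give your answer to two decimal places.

With constant inspiratory flow the resistive pressure is constant at PIP − Pplat = 26.0 − 20.0 = 6.0 cmH2O, so resistive work = 6.0 × 0.380 = 2.28 L·cmH2O.
× 0.098 J/(L·cmH2O) → 0.2234 J.

0.22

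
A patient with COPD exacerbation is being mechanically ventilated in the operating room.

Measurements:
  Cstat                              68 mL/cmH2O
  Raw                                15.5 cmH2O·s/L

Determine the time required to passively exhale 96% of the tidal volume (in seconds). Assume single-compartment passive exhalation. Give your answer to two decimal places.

3.39

τ = R × C = 15.5 × 68 mL/cmH2O = 15.5 × 0.068 L/cmH2O = 1.054 s.
Exhaled fraction f = 1 − e^(−t/τ) → t = −τ·ln(1 − f) = −1.054·ln(0.04) = 3.393 s.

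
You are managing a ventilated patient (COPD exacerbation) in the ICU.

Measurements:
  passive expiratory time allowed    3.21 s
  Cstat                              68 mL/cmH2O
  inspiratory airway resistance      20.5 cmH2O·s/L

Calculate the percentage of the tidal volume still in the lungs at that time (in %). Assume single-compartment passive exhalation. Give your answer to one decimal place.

10.0

τ = R × C = 20.5 × 68 mL/cmH2O = 20.5 × 0.068 L/cmH2O = 1.394 s.
Passive exhalation: V(t)/V₀ = e^(−t/τ) = e^(−3.21/1.394) = 0.09999.
Fraction remaining = 0.09999 → 9.999%.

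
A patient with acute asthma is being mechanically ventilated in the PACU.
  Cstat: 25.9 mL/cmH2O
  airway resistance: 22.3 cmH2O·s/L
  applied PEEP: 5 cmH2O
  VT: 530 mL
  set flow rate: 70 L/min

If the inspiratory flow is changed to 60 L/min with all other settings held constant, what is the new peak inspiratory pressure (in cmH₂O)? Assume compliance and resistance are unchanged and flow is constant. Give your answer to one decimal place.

Flow: 70 L/min ÷ 60 = 1.1667 L/s.
New flow: 60 L/min ÷ 60 = 1 L/s.
PIP = Vt/C + R·V̇ + PEEP (constant-flow equation of motion).
Only the resistive term changes: ΔPIP = R × ΔV̇ = 22.3 × (1 − 1.1667) = 22.3 × -0.1667 = -3.717 cmH2O.
Original PIP = 530/25.9 + 22.3×1.1667 + 5 = 51.481 cmH2O; new PIP = 51.481 + (-3.717) = 47.764 cmH2O.

47.8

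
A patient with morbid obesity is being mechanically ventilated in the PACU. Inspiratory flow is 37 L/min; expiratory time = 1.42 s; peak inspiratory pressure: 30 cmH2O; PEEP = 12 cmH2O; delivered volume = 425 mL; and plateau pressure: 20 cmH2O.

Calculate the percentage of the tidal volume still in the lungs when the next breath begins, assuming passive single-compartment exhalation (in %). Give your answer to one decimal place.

Flow: 37 L/min ÷ 60 = 0.6167 L/s.
R = (PIP − Pplat)/V̇ = (30 − 20) / 0.6167 = 10.0/0.6167 = 16.215 cmH2O·s/L.
C = Vt/(Pplat − PEEP) = 425.0 / (20 − 12) = 425.0/8.0 = 53.125 mL/cmH2O.
τ = R × C = 16.215 × 0.05313 L/cmH2O = 0.8615 s.
Fraction remaining at end-expiration = e^(−Te/τ) = e^(−1.42/0.8615) = 0.1924 → 19.24%.

19.2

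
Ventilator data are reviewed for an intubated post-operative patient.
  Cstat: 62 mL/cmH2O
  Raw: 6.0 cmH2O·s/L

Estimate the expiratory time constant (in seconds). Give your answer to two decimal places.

τ = R × C = 6.0 × 62 mL/cmH2O = 6.0 × 0.062 L/cmH2O = 0.372 s.

0.37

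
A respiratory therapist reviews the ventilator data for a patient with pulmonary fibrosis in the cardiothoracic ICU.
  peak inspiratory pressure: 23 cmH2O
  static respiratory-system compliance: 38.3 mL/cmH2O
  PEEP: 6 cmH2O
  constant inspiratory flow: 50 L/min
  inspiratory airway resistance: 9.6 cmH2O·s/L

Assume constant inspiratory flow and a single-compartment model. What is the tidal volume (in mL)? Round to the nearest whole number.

345

Flow: 50 L/min ÷ 60 = 0.8333 L/s.
Equation of motion (constant flow): PIP = Vt/C + R·V̇ + PEEP.
Vt/C = PIP − R·V̇ − PEEP = 23 − 8.0 − 6 = 9.0 cmH2O.
Vt = C × 9.0 = 38.3 × 9.0 = 344.7 mL.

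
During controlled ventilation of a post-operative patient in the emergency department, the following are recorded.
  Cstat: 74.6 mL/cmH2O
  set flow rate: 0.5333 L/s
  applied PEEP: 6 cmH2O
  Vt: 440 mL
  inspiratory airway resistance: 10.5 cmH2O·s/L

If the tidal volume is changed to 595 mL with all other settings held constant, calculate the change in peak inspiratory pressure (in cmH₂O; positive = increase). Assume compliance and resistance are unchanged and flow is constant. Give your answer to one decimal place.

2.1

PIP = Vt/C + R·V̇ + PEEP (constant-flow equation of motion).
Only the elastic term changes: ΔPIP = ΔVt / C = (595 − 440) / 74.6 = 2.078 cmH2O.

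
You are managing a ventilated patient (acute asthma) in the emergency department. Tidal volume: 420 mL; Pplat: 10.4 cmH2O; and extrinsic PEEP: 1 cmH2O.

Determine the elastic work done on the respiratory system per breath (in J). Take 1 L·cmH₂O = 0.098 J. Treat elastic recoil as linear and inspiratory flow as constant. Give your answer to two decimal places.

0.19

Elastic work ≈ ½ × (Pplat − PEEP) × Vt = 0.5 × (10.4 − 1) × 0.420 L = 0.5 × 9.4 × 0.420 = 1.974 L·cmH2O.
× 0.098 J/(L·cmH2O) → 0.1935 J.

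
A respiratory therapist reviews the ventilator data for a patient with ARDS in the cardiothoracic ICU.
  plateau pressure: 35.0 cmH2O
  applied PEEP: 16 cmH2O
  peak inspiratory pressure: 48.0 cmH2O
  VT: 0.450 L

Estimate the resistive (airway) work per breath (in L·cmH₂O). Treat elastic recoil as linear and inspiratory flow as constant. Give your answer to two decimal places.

With constant inspiratory flow the resistive pressure is constant at PIP − Pplat = 48.0 − 35.0 = 13.0 cmH2O, so resistive work = 13.0 × 0.450 = 5.85 L·cmH2O.

5.85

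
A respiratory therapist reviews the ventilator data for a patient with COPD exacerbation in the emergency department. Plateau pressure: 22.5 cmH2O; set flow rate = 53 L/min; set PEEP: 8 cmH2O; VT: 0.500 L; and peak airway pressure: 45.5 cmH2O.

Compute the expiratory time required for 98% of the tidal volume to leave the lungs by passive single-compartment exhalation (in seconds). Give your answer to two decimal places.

3.51

Flow: 53 L/min ÷ 60 = 0.8833 L/s.
R = (PIP − Pplat)/V̇ = (45.5 − 22.5) / 0.8833 = 23.0/0.8833 = 26.039 cmH2O·s/L.
C = Vt/(Pplat − PEEP) = 500.0 / (22.5 − 8) = 500.0/14.5 = 34.483 mL/cmH2O.
τ = R × C = 26.039 × 0.03448 L/cmH2O = 0.8978 s.
t = −τ·ln(1 − 0.98) = −0.8978·ln(0.02) = 3.512 s.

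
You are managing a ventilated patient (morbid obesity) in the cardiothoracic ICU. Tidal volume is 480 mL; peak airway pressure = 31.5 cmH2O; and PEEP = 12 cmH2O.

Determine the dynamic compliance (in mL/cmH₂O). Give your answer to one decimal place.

24.6

Dynamic compliance = Vt / (PIP − PEEP) = 480 / (31.5 − 12) = 480 / 19.5 = 24.615 mL/cmH2O.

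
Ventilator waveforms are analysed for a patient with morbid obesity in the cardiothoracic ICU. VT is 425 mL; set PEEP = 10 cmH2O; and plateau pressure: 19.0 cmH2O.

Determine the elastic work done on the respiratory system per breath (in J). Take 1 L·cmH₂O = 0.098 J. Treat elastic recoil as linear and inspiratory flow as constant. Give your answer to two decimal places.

Elastic work ≈ ½ × (Pplat − PEEP) × Vt = 0.5 × (19.0 − 10) × 0.425 L = 0.5 × 9.0 × 0.425 = 1.913 L·cmH2O.
× 0.098 J/(L·cmH2O) → 0.1875 J.

0.19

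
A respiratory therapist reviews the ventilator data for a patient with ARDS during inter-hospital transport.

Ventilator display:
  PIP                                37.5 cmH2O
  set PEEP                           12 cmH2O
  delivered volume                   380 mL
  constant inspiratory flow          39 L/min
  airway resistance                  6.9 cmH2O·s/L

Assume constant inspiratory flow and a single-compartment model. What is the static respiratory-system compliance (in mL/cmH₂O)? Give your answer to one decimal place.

18.1

Flow: 39 L/min ÷ 60 = 0.65 L/s.
Equation of motion (constant flow): PIP = Vt/C + R·V̇ + PEEP.
Vt/C = PIP − R·V̇ − PEEP = 37.5 − 6.9×0.65 − 12 = 37.5 − 4.485 − 12 = 21.015 cmH2O.
C = Vt / 21.015 = 380 / 21.015 = 18.082 mL/cmH2O.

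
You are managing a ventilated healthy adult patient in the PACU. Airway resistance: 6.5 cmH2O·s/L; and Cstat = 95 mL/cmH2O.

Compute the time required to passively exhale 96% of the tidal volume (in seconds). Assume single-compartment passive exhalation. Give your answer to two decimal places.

1.99

τ = R × C = 6.5 × 95 mL/cmH2O = 6.5 × 0.095 L/cmH2O = 0.6175 s.
Exhaled fraction f = 1 − e^(−t/τ) → t = −τ·ln(1 − f) = −0.6175·ln(0.04) = 1.988 s.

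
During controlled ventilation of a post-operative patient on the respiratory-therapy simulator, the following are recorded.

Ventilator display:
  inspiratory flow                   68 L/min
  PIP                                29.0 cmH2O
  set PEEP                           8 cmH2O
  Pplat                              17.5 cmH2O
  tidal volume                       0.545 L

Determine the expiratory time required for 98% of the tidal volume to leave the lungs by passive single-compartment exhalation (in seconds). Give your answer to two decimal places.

2.28

Flow: 68 L/min ÷ 60 = 1.1333 L/s.
R = (PIP − Pplat)/V̇ = (29.0 − 17.5) / 1.1333 = 11.5/1.1333 = 10.147 cmH2O·s/L.
C = Vt/(Pplat − PEEP) = 545.0 / (17.5 − 8) = 545.0/9.5 = 57.368 mL/cmH2O.
τ = R × C = 10.147 × 0.05737 L/cmH2O = 0.5821 s.
t = −τ·ln(1 − 0.98) = −0.5821·ln(0.02) = 2.277 s.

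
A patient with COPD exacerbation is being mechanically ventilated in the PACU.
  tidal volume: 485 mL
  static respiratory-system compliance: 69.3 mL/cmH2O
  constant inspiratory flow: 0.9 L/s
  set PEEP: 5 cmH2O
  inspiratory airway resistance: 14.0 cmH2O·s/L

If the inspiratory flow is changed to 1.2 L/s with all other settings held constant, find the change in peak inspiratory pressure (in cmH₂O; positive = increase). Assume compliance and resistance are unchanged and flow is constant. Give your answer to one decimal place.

PIP = Vt/C + R·V̇ + PEEP (constant-flow equation of motion).
Only the resistive term changes: ΔPIP = R × ΔV̇ = 14.0 × (1.2 − 0.9) = 14.0 × 0.3 = 4.2 cmH2O.

4.2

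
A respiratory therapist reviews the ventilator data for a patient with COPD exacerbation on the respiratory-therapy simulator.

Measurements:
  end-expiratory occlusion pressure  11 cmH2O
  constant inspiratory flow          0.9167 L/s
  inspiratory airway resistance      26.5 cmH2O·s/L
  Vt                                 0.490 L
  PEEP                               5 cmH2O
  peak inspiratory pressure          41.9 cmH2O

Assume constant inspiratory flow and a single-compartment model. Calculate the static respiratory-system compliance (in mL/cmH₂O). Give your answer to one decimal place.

Total PEEP = 11 cmH2O (set 5 + intrinsic 6); this is the baseline alveolar pressure.
Equation of motion (constant flow): PIP = Vt/C + R·V̇ + PEEP.
Vt/C = PIP − R·V̇ − PEEP = 41.9 − 26.5×0.9167 − 11 = 41.9 − 24.293 − 11 = 6.607 cmH2O.
C = Vt / 6.607 = 490 / 6.607 = 74.164 mL/cmH2O.

74.2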